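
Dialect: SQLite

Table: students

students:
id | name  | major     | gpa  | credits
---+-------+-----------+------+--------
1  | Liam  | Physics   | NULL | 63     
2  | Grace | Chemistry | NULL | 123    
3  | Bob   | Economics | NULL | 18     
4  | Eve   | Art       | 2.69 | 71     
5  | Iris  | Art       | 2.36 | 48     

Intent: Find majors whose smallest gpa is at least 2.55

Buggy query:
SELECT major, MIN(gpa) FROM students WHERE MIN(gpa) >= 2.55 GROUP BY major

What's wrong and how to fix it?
Bug: MIN() in WHERE is a misuse of aggregate

Fix: Use HAVING for the per-group MIN condition

Corrected query:
SELECT major, MIN(gpa) FROM students GROUP BY major HAVING MIN(gpa) >= 2.55

Result:
(no rows)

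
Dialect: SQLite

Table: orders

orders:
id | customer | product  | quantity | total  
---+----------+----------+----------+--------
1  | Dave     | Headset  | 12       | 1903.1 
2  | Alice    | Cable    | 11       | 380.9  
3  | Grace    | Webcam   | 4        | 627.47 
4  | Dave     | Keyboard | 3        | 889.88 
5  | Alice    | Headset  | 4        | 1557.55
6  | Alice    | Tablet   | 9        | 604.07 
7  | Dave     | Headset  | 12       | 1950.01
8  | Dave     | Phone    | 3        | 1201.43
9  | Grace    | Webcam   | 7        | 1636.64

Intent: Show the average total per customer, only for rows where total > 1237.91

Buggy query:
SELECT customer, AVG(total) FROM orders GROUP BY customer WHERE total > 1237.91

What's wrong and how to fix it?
Bug: Row-level WHERE must come before GROUP BY in the clause order

Fix: Move the WHERE clause before GROUP BY

Corrected query:
SELECT customer, AVG(total) FROM orders WHERE total > 1237.91 GROUP BY customer

Result:
customer | AVG(total)
---------+-----------
Alice    | 1557.55   
Dave     | 1926.555  
Grace    | 1636.64   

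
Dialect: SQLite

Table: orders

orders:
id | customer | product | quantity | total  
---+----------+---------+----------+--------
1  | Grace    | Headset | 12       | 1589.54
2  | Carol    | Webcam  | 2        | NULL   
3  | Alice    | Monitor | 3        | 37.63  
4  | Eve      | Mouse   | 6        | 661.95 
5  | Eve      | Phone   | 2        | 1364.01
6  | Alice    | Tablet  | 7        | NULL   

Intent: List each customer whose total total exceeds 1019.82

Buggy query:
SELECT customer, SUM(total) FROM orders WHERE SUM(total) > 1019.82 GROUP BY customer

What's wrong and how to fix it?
Bug: Aggregate functions cannot appear in a WHERE clause

Fix: Move the aggregate condition to a HAVING clause

Corrected query:
SELECT customer, SUM(total) FROM orders GROUP BY customer HAVING SUM(total) > 1019.82

Result:
customer | SUM(total)
---------+-----------
Eve      | 2025.96   
Grace    | 1589.54   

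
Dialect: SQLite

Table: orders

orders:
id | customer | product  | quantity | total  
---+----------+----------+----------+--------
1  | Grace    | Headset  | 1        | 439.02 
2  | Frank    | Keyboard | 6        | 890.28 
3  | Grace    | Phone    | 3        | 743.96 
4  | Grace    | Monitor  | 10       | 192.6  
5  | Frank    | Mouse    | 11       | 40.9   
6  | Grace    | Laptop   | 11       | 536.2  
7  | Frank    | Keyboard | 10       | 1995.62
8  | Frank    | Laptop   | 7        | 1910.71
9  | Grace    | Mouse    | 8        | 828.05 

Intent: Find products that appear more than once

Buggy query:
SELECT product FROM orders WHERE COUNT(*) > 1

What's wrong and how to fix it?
Bug: WHERE can't reference COUNT(*); aggregates are computed after WHERE

Fix: Group first, then use HAVING for the count condition

Corrected query:
SELECT product FROM orders GROUP BY product HAVING COUNT(*) > 1

Result:
product 
--------
Keyboard
Laptop  
Mouse   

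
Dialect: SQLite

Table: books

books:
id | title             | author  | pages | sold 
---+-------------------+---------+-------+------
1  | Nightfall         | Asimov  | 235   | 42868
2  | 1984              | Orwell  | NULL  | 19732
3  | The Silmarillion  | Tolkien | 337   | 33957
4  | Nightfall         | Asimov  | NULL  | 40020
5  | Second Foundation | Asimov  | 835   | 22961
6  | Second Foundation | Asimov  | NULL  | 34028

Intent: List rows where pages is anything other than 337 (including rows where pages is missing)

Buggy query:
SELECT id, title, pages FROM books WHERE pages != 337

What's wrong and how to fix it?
Bug: Inequality against NULL is unknown, not true; rows with NULL are dropped

Fix: Handle NULL separately with IS NULL alongside the inequality

Corrected query:
SELECT id, title, pages FROM books WHERE pages != 337 OR pages IS NULL

Result:
id | title             | pages
---+-------------------+------
1  | Nightfall         | 235  
2  | 1984              | NULL 
4  | Nightfall         | NULL 
5  | Second Foundation | 835  
6  | Second Foundation | NULL 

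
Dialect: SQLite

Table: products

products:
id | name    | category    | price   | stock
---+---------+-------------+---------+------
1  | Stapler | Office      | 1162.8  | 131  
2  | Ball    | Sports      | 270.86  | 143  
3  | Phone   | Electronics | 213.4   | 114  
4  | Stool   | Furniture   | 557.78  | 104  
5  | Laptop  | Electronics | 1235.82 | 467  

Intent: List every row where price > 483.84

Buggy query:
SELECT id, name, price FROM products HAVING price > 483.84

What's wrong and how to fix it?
Bug: HAVING filters the output of aggregation, but this query has no GROUP BY and no aggregate functions, so SQLite rejects it (HAVING clause on a non-aggregate query); the condition here is per row

Fix: Use WHERE for row-level filtering

Corrected query:
SELECT id, name, price FROM products WHERE price > 483.84

Result:
id | name    | price  
---+---------+--------
1  | Stapler | 1162.8 
4  | Stool   | 557.78 
5  | Laptop  | 1235.82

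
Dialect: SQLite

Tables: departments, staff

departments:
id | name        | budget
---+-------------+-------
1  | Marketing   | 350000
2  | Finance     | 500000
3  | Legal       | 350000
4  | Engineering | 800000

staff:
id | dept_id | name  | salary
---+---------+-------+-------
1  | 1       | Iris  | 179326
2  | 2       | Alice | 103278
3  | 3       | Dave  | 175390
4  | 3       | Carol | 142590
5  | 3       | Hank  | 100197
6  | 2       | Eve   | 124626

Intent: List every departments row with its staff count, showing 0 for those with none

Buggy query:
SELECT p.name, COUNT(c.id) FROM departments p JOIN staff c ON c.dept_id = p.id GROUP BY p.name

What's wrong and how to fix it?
Bug: An inner join excludes parents with zero children

Fix: Use LEFT JOIN so parents without children still appear (COUNT(c.id) gives 0)

Corrected query:
SELECT p.name, COUNT(c.id) FROM departments p LEFT JOIN staff c ON c.dept_id = p.id GROUP BY p.name

Result:
name        | COUNT(c.id)
------------+------------
Engineering | 0          
Finance     | 2          
Legal       | 3          
Marketing   | 1          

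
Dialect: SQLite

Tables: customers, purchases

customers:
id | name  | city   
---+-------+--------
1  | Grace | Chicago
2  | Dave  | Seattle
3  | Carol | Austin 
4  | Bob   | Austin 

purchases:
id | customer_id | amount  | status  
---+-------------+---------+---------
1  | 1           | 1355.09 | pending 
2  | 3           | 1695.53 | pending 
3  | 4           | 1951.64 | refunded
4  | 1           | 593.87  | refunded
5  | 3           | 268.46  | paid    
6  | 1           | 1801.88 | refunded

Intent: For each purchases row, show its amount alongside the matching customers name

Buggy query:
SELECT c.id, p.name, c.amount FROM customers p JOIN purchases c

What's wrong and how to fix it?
Bug: JOIN with no ON clause produces a cartesian product; every purchases row pairs with every customers row

Fix: Add ON c.customer_id = p.id to the JOIN

Corrected query:
SELECT c.id, p.name, c.amount FROM customers p JOIN purchases c ON c.customer_id = p.id

Result:
id | name  | amount 
---+-------+--------
1  | Grace | 1355.09
2  | Carol | 1695.53
3  | Bob   | 1951.64
4  | Grace | 593.87 
5  | Carol | 268.46 
6  | Grace | 1801.88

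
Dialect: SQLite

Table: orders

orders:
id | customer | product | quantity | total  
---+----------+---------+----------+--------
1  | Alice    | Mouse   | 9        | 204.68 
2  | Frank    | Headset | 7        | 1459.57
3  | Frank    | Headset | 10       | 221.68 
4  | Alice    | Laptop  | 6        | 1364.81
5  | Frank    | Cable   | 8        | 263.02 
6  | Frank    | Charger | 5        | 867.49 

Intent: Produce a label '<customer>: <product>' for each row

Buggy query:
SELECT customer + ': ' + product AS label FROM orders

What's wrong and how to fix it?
Bug: '+' is numeric addition; on text columns SQLite converts them to 0 instead of concatenating

Fix: Replace + with || to concatenate text

Corrected query:
SELECT customer || ': ' || product AS label FROM orders

Result:
label         
--------------
Alice: Mouse  
Frank: Headset
Frank: Headset
Alice: Laptop 
Frank: Cable  
Frank: Charger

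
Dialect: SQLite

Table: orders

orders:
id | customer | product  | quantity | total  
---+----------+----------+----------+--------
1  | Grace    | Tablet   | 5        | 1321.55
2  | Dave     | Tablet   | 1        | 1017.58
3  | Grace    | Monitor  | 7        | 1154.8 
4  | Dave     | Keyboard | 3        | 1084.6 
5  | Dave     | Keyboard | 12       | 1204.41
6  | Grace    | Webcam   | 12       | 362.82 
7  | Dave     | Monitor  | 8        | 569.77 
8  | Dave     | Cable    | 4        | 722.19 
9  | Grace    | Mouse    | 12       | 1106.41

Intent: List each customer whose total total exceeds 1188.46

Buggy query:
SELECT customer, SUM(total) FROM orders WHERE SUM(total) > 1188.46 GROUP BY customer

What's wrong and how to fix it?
Bug: SUM(total) is an aggregate, but WHERE filters rows before aggregation

Fix: Use HAVING (which filters groups after aggregation) instead of WHERE

Corrected query:
SELECT customer, SUM(total) FROM orders GROUP BY customer HAVING SUM(total) > 1188.46

Result:
customer | SUM(total)
---------+-----------
Dave     | 4598.55   
Grace    | 3945.58   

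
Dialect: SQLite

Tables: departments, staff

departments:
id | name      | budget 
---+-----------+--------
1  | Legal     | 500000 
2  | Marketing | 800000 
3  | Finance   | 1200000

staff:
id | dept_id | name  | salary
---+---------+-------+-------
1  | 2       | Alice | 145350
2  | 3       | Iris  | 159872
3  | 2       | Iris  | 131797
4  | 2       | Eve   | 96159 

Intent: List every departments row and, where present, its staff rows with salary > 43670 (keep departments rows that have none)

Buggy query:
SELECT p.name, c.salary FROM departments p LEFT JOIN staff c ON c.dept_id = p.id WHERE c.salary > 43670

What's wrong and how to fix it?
Bug: A WHERE condition on the right-hand table after LEFT JOIN drops unmatched parents

Fix: Move the right-table condition into the ON clause so unmatched parents are kept

Corrected query:
SELECT p.name, c.salary FROM departments p LEFT JOIN staff c ON c.dept_id = p.id AND c.salary > 43670

Result:
name      | salary
----------+-------
Legal     | NULL  
Marketing | 96159 
Marketing | 131797
Marketing | 145350
Finance   | 159872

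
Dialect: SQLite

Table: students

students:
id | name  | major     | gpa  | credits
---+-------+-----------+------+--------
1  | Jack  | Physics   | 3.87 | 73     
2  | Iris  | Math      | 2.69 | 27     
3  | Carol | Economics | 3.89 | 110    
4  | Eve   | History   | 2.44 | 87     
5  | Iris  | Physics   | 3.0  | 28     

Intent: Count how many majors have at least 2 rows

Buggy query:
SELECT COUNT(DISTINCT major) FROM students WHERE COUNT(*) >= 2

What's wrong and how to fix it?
Bug: COUNT(*) cannot appear in WHERE; the per-group count doesn't exist yet

Fix: Group first with HAVING COUNT(*) >= 2, then COUNT the resulting groups

Corrected query:
SELECT COUNT(*) FROM (SELECT major FROM students GROUP BY major HAVING COUNT(*) >= 2)

Result:
COUNT(*)
--------
1       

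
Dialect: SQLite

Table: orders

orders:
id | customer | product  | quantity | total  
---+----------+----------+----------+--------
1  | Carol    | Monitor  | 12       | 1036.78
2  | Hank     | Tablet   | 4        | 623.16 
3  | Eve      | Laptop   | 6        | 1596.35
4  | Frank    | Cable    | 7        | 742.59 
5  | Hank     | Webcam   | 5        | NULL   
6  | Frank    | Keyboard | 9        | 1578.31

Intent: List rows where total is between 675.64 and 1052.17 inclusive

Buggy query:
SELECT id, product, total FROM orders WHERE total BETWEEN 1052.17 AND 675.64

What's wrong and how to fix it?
Bug: BETWEEN expects the lower bound first; with 1052.17 AND 675.64 the range is empty

Fix: Write BETWEEN 675.64 AND 1052.17

Corrected query:
SELECT id, product, total FROM orders WHERE total BETWEEN 675.64 AND 1052.17

Result:
id | product | total  
---+---------+--------
1  | Monitor | 1036.78
4  | Cable   | 742.59 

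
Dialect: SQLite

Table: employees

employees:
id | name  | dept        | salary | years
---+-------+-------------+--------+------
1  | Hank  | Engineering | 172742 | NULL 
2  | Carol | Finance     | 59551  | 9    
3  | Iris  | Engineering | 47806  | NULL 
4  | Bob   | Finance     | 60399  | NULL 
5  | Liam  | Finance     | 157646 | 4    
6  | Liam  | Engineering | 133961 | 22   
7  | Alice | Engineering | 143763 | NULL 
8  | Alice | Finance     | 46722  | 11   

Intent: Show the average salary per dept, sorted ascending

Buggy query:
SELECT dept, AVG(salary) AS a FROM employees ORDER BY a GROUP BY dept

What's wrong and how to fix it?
Bug: GROUP BY must precede ORDER BY

Fix: Reorder: SELECT … FROM … GROUP BY … ORDER BY …

Corrected query:
SELECT dept, AVG(salary) AS a FROM employees GROUP BY dept ORDER BY a

Result:
dept        | a      
------------+--------
Finance     | 81079.5
Engineering | 124568 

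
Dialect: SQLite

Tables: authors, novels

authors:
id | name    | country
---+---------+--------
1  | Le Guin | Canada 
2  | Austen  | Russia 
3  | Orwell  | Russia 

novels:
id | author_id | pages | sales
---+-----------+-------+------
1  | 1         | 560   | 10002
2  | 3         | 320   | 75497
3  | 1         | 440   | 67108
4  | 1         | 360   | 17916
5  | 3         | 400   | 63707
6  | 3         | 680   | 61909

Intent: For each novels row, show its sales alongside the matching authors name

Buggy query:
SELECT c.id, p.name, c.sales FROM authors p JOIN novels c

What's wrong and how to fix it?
Bug: Missing join condition: each novels row is matched to all authors rows instead of just its own

Fix: Add ON c.author_id = p.id to the JOIN

Corrected query:
SELECT c.id, p.name, c.sales FROM authors p JOIN novels c ON c.author_id = p.id

Result:
id | name    | sales
---+---------+------
1  | Le Guin | 10002
2  | Orwell  | 75497
3  | Le Guin | 67108
4  | Le Guin | 17916
5  | Orwell  | 63707
6  | Orwell  | 61909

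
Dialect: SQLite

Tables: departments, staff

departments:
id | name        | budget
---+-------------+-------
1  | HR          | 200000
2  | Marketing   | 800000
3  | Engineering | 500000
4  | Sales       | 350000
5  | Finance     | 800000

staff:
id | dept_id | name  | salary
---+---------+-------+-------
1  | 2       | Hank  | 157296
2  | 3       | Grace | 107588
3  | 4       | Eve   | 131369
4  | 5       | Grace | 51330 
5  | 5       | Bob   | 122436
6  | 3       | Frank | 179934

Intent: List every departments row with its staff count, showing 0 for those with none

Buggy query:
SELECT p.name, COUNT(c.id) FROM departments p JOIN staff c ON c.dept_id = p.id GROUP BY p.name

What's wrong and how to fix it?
Bug: An inner join excludes parents with zero children

Fix: Use LEFT JOIN so parents without children still appear (COUNT(c.id) gives 0)

Corrected query:
SELECT p.name, COUNT(c.id) FROM departments p LEFT JOIN staff c ON c.dept_id = p.id GROUP BY p.name

Result:
name        | COUNT(c.id)
------------+------------
Engineering | 2          
Finance     | 2          
HR          | 0          
Marketing   | 1          
Sales       | 1          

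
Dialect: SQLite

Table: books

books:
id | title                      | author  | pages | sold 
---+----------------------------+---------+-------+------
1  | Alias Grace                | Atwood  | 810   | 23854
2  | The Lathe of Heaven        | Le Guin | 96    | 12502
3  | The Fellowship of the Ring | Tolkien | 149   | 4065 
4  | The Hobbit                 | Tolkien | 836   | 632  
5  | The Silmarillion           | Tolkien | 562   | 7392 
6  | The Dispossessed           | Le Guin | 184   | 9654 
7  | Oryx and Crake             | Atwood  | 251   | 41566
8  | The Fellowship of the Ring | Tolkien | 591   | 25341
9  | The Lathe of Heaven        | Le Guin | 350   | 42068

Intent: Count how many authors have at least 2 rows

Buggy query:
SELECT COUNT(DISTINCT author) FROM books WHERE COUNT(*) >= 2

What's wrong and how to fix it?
Bug: COUNT(*) cannot appear in WHERE; the per-group count doesn't exist yet

Fix: Use a subquery that GROUPs and filters with HAVING, then count its rows

Corrected query:
SELECT COUNT(*) FROM (SELECT author FROM books GROUP BY author HAVING COUNT(*) >= 2)

Result:
COUNT(*)
--------
3       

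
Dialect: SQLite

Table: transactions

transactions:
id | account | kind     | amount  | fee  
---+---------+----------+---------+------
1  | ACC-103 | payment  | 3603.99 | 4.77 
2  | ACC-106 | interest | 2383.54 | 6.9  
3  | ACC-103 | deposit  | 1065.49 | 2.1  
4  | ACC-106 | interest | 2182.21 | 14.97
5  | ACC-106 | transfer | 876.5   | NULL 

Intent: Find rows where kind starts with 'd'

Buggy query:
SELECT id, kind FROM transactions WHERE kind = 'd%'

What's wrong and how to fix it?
Bug: Wildcards only work with LIKE; '=' treats '%' as a literal character

Fix: Use LIKE for wildcard pattern matching

Corrected query:
SELECT id, kind FROM transactions WHERE kind LIKE 'd%'

Result:
id | kind   
---+--------
3  | deposit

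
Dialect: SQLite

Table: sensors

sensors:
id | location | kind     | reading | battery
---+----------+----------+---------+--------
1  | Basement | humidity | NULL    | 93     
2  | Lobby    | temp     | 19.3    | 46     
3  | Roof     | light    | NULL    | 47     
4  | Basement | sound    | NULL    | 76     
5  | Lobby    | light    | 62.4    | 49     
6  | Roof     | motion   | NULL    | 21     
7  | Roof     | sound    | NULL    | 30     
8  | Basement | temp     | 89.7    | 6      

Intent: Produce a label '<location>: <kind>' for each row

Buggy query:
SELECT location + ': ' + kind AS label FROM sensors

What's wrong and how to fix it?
Bug: SQLite uses || for string concatenation; + coerces text to numbers (yielding 0)

Fix: Use the || operator for string concatenation

Corrected query:
SELECT location || ': ' || kind AS label FROM sensors

Result:
label             
------------------
Basement: humidity
Lobby: temp       
Roof: light       
Basement: sound   
Lobby: light      
Roof: motion      
Roof: sound       
Basement: temp    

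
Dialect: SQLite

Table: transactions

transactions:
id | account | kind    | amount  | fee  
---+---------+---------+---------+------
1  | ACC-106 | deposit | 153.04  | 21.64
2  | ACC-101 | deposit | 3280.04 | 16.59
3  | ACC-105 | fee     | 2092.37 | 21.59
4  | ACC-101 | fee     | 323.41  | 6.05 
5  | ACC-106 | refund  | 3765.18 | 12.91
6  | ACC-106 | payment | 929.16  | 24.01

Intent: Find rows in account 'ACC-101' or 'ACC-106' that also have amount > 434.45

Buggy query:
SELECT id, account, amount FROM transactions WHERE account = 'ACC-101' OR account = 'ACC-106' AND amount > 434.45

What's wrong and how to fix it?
Bug: Without parentheses, AND is evaluated before OR, so the amount filter only applies to the 'ACC-106' branch

Fix: Group the OR with parentheses (or use IN), then AND the threshold

Corrected query:
SELECT id, account, amount FROM transactions WHERE (account = 'ACC-101' OR account = 'ACC-106') AND amount > 434.45

Result:
id | account | amount 
---+---------+--------
2  | ACC-101 | 3280.04
5  | ACC-106 | 3765.18
6  | ACC-106 | 929.16 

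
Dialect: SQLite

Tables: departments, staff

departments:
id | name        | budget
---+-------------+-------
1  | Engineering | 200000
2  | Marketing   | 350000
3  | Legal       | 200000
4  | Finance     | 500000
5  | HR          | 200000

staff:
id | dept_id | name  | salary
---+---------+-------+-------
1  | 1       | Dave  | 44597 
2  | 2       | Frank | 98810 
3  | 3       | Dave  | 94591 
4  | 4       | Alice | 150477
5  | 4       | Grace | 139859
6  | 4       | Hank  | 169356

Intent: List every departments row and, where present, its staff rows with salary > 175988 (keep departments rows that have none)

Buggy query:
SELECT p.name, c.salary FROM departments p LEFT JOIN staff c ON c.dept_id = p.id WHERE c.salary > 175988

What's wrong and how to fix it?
Bug: Filtering c.salary in WHERE discards the NULL rows produced by LEFT JOIN, turning it into an inner join

Fix: Put 'c.salary > 175988' in the JOIN's ON clause instead of WHERE

Corrected query:
SELECT p.name, c.salary FROM departments p LEFT JOIN staff c ON c.dept_id = p.id AND c.salary > 175988

Result:
name        | salary
------------+-------
Engineering | NULL  
Marketing   | NULL  
Legal       | NULL  
Finance     | NULL  
HR          | NULL  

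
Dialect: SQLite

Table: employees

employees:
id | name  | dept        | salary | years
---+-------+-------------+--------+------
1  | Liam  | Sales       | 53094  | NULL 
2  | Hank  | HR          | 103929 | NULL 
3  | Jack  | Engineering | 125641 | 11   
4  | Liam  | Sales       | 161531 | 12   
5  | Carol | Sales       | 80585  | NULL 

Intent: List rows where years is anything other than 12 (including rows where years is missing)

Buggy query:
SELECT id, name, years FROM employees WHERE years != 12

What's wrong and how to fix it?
Bug: 'years != 12' is unknown when years is NULL, so NULL rows are silently excluded

Fix: Add an explicit OR years IS NULL to include the missing-value rows

Corrected query:
SELECT id, name, years FROM employees WHERE years != 12 OR years IS NULL

Result:
id | name  | years
---+-------+------
1  | Liam  | NULL 
2  | Hank  | NULL 
3  | Jack  | 11   
5  | Carol | NULL 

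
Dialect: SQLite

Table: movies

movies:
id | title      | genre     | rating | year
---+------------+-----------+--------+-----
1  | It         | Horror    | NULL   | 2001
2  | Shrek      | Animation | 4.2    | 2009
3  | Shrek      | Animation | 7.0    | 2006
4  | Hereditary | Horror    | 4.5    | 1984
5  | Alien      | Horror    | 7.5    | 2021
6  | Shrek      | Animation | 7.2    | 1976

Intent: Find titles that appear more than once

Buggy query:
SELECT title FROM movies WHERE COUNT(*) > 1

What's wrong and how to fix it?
Bug: WHERE can't reference COUNT(*); aggregates are computed after WHERE

Fix: Group first, then use HAVING for the count condition

Corrected query:
SELECT title FROM movies GROUP BY title HAVING COUNT(*) > 1

Result:
title
-----
Shrek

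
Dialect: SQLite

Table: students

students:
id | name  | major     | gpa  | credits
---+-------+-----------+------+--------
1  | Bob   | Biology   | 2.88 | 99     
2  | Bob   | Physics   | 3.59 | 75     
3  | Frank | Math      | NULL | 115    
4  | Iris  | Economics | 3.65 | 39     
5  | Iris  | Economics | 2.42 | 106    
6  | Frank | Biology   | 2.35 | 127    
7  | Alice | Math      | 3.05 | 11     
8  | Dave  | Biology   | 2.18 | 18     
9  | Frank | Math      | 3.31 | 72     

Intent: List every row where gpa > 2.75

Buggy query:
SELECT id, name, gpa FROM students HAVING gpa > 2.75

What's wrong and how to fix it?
Bug: HAVING filters the output of aggregation, but this query has no GROUP BY and no aggregate functions, so SQLite rejects it (HAVING clause on a non-aggregate query); the condition here is per row

Fix: Use WHERE for row-level filtering

Corrected query:
SELECT id, name, gpa FROM students WHERE gpa > 2.75

Result:
id | name  | gpa 
---+-------+-----
1  | Bob   | 2.88
2  | Bob   | 3.59
4  | Iris  | 3.65
7  | Alice | 3.05
9  | Frank | 3.31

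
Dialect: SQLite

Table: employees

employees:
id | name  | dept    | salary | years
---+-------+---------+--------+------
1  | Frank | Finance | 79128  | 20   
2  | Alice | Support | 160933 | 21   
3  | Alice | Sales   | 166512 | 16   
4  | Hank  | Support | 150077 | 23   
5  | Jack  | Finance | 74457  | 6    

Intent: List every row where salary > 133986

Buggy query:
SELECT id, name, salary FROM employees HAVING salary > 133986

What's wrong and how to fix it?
Bug: HAVING filters the output of aggregation, but this query has no GROUP BY and no aggregate functions, so SQLite rejects it (HAVING clause on a non-aggregate query); the condition here is per row

Fix: Use WHERE for row-level filtering

Corrected query:
SELECT id, name, salary FROM employees WHERE salary > 133986

Result:
id | name  | salary
---+-------+-------
2  | Alice | 160933
3  | Alice | 166512
4  | Hank  | 150077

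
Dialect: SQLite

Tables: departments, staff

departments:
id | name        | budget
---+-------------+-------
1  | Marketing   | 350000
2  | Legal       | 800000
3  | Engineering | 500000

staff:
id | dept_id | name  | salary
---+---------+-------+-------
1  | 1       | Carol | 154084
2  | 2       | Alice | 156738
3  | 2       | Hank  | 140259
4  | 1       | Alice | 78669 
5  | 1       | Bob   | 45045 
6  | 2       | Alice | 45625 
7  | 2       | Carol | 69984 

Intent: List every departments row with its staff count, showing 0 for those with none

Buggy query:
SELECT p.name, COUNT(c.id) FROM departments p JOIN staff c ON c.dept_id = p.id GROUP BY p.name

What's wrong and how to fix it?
Bug: An inner join excludes parents with zero children

Fix: Use LEFT JOIN so parents without children still appear (COUNT(c.id) gives 0)

Corrected query:
SELECT p.name, COUNT(c.id) FROM departments p LEFT JOIN staff c ON c.dept_id = p.id GROUP BY p.name

Result:
name        | COUNT(c.id)
------------+------------
Engineering | 0          
Legal       | 4          
Marketing   | 3          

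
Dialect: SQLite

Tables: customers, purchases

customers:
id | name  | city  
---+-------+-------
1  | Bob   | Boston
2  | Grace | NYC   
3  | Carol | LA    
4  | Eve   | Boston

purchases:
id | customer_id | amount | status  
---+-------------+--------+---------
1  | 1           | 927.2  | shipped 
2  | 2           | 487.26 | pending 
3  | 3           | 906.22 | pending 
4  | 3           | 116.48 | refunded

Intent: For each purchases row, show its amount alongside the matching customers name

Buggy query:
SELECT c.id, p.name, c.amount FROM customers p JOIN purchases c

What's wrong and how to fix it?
Bug: JOIN with no ON clause produces a cartesian product; every purchases row pairs with every customers row

Fix: Add ON c.customer_id = p.id to the JOIN

Corrected query:
SELECT c.id, p.name, c.amount FROM customers p JOIN purchases c ON c.customer_id = p.id

Result:
id | name  | amount
---+-------+-------
1  | Bob   | 927.2 
2  | Grace | 487.26
3  | Carol | 906.22
4  | Carol | 116.48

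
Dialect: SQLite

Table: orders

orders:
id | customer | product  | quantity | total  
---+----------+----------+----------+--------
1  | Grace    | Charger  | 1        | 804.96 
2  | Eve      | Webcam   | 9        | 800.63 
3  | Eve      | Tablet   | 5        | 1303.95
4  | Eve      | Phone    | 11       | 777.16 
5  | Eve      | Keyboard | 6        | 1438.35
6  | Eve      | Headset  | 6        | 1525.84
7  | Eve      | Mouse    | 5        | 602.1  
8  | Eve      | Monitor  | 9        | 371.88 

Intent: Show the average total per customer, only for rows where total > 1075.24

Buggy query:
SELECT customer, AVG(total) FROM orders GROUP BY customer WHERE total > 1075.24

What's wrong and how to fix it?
Bug: WHERE cannot follow GROUP BY

Fix: Move the WHERE clause before GROUP BY

Corrected query:
SELECT customer, AVG(total) FROM orders WHERE total > 1075.24 GROUP BY customer

Result:
customer | AVG(total) 
---------+------------
Eve      | 1422.713333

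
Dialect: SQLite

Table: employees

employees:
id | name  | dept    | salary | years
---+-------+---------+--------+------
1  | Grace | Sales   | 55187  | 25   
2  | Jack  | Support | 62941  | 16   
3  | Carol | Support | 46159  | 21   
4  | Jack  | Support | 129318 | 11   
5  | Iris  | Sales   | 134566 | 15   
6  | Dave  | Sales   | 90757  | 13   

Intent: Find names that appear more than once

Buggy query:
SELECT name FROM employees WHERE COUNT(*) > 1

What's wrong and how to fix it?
Bug: COUNT(*) is an aggregate and cannot be used in WHERE

Fix: Group first, then use HAVING for the count condition

Corrected query:
SELECT name FROM employees GROUP BY name HAVING COUNT(*) > 1

Result:
name
----
Jack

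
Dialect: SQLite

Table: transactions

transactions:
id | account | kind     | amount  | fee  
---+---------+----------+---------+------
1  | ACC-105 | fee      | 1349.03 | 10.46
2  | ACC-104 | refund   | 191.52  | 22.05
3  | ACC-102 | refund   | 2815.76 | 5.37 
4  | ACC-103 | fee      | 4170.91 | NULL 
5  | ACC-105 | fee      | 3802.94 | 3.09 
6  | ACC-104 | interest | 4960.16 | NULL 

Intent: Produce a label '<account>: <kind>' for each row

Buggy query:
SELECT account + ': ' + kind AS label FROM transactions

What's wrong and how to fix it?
Bug: SQLite uses || for string concatenation; + coerces text to numbers (yielding 0)

Fix: Use the || operator for string concatenation

Corrected query:
SELECT account || ': ' || kind AS label FROM transactions

Result:
label            
-----------------
ACC-105: fee     
ACC-104: refund  
ACC-102: refund  
ACC-103: fee     
ACC-105: fee     
ACC-104: interest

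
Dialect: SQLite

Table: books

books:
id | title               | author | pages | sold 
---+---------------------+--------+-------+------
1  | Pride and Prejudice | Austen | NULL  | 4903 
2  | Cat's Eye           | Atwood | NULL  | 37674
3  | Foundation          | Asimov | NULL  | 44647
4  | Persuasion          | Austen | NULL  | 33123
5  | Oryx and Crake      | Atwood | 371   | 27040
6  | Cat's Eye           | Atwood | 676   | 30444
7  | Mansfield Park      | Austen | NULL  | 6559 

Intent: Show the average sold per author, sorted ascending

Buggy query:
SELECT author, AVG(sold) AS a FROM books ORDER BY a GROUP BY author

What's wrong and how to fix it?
Bug: GROUP BY must precede ORDER BY

Fix: Reorder: SELECT … FROM … GROUP BY … ORDER BY …

Corrected query:
SELECT author, AVG(sold) AS a FROM books GROUP BY author ORDER BY a

Result:
author | a           
-------+-------------
Austen | 14861.666667
Atwood | 31719.333333
Asimov | 44647       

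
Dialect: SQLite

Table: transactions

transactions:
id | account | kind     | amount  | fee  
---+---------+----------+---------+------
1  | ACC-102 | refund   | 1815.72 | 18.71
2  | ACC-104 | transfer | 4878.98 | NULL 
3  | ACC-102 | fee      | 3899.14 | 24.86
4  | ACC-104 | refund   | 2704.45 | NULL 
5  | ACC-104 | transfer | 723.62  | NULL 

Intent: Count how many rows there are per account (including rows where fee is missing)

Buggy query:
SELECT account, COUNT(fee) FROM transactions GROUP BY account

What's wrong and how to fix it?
Bug: COUNT(column) counts non-NULL values only; rows with NULL fee aren't counted

Fix: Replace COUNT(fee) with COUNT(*)

Corrected query:
SELECT account, COUNT(*) FROM transactions GROUP BY account

Result:
account | COUNT(*)
--------+---------
ACC-102 | 2       
ACC-104 | 3       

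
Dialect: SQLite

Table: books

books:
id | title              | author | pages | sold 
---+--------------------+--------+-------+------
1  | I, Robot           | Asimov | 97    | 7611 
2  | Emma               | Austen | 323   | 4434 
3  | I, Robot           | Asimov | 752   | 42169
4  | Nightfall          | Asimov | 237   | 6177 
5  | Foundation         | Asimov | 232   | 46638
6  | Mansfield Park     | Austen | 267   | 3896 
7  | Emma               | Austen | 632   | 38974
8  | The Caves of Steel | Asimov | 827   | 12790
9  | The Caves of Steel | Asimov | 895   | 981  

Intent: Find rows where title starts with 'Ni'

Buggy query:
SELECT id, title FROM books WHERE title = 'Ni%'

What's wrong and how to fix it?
Bug: '=' compares the literal string including the % character; pattern matching needs LIKE

Fix: Replace '=' with LIKE so 'Ni%' is treated as a pattern

Corrected query:
SELECT id, title FROM books WHERE title LIKE 'Ni%'

Result:
id | title    
---+----------
4  | Nightfall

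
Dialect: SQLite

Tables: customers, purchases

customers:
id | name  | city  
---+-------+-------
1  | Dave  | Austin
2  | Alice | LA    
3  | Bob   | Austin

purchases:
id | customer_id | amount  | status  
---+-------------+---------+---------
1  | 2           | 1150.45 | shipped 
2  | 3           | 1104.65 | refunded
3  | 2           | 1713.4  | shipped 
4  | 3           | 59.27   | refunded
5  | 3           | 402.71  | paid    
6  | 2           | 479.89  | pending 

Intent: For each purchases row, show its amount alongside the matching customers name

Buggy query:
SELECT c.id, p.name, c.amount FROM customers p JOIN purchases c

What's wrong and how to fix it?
Bug: Missing join condition: each purchases row is matched to all customers rows instead of just its own

Fix: Add ON c.customer_id = p.id to the JOIN

Corrected query:
SELECT c.id, p.name, c.amount FROM customers p JOIN purchases c ON c.customer_id = p.id

Result:
id | name  | amount 
---+-------+--------
1  | Alice | 1150.45
2  | Bob   | 1104.65
3  | Alice | 1713.4 
4  | Bob   | 59.27  
5  | Bob   | 402.71 
6  | Alice | 479.89 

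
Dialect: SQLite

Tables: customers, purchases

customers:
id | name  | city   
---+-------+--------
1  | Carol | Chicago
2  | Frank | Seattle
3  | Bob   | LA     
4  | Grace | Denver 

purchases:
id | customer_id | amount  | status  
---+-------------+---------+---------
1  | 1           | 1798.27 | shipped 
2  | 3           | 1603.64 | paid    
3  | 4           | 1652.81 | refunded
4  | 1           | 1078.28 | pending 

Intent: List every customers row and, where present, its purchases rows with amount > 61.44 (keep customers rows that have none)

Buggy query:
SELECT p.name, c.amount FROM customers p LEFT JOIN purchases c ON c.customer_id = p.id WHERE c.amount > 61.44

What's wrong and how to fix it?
Bug: Filtering c.amount in WHERE discards the NULL rows produced by LEFT JOIN, turning it into an inner join

Fix: Move the right-table condition into the ON clause so unmatched parents are kept

Corrected query:
SELECT p.name, c.amount FROM customers p LEFT JOIN purchases c ON c.customer_id = p.id AND c.amount > 61.44

Result:
name  | amount 
------+--------
Carol | 1078.28
Carol | 1798.27
Frank | NULL   
Bob   | 1603.64
Grace | 1652.81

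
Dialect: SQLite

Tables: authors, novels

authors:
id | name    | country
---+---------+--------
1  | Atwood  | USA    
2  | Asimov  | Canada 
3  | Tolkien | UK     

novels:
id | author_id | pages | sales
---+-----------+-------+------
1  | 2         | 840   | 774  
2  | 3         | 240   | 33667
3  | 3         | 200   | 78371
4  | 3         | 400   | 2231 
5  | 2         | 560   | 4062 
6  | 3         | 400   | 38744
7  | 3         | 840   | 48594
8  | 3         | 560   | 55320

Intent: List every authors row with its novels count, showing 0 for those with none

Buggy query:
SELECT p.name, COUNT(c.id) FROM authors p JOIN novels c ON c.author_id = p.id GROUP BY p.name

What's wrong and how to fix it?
Bug: INNER JOIN drops authors rows that have no matching novels rows

Fix: Use LEFT JOIN so parents without children still appear (COUNT(c.id) gives 0)

Corrected query:
SELECT p.name, COUNT(c.id) FROM authors p LEFT JOIN novels c ON c.author_id = p.id GROUP BY p.name

Result:
name    | COUNT(c.id)
--------+------------
Asimov  | 2          
Atwood  | 0          
Tolkien | 6          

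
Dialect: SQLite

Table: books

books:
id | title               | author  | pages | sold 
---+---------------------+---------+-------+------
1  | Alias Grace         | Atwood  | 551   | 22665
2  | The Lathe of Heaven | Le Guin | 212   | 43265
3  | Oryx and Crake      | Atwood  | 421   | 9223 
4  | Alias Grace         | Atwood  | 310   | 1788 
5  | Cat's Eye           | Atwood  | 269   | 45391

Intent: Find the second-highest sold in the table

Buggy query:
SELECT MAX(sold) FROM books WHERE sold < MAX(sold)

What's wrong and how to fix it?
Bug: The inner MAX is an aggregate inside WHERE, which is not allowed

Fix: Compute the overall MAX in a subquery, then take MAX of rows below it

Corrected query:
SELECT MAX(sold) FROM books WHERE sold < (SELECT MAX(sold) FROM books)

Result:
MAX(sold)
---------
43265    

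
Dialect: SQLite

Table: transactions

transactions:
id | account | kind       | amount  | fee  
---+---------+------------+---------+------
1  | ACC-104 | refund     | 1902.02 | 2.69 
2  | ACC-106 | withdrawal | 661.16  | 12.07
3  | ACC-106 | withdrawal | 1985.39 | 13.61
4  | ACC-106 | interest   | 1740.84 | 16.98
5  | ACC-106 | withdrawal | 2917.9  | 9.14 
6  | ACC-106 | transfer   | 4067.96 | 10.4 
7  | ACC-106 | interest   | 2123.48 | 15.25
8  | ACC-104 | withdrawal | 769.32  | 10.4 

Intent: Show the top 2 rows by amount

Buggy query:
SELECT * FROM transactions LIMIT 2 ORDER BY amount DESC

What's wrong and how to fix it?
Bug: LIMIT must come after ORDER BY

Fix: Swap the clauses: ORDER BY first, then LIMIT

Corrected query:
SELECT * FROM transactions ORDER BY amount DESC LIMIT 2

Result:
id | account | kind       | amount  | fee 
---+---------+------------+---------+-----
6  | ACC-106 | transfer   | 4067.96 | 10.4
5  | ACC-106 | withdrawal | 2917.9  | 9.14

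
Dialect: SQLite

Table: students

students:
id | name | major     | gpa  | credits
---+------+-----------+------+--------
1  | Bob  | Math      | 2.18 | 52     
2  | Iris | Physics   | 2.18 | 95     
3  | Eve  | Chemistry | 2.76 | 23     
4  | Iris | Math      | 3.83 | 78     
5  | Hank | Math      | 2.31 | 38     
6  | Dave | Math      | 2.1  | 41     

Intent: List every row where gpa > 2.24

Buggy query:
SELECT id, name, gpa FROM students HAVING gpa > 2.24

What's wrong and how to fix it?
Bug: HAVING filters the output of aggregation, but this query has no GROUP BY and no aggregate functions, so SQLite rejects it (HAVING clause on a non-aggregate query); the condition here is per row

Fix: Use WHERE for row-level filtering

Corrected query:
SELECT id, name, gpa FROM students WHERE gpa > 2.24

Result:
id | name | gpa 
---+------+-----
3  | Eve  | 2.76
4  | Iris | 3.83
5  | Hank | 2.31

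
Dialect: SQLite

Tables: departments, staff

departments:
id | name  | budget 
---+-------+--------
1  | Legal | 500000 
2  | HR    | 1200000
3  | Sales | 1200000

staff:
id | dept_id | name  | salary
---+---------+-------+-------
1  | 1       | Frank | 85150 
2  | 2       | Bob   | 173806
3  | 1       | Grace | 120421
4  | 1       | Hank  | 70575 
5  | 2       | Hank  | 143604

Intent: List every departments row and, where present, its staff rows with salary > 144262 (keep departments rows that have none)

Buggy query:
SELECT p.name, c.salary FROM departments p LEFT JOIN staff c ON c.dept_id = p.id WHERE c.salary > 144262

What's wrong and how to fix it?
Bug: A WHERE condition on the right-hand table after LEFT JOIN drops unmatched parents

Fix: Put 'c.salary > 144262' in the JOIN's ON clause instead of WHERE

Corrected query:
SELECT p.name, c.salary FROM departments p LEFT JOIN staff c ON c.dept_id = p.id AND c.salary > 144262

Result:
name  | salary
------+-------
Legal | NULL  
HR    | 173806
Sales | NULL  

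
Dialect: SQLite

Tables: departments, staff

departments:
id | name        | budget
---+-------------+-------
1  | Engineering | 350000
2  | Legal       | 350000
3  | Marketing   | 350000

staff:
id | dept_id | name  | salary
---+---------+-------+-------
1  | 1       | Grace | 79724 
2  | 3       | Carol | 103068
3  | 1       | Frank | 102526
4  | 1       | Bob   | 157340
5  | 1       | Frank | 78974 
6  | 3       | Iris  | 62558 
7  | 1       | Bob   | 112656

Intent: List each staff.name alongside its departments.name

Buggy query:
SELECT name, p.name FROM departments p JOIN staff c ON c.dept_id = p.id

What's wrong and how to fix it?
Bug: Both tables have a 'name' column; the unqualified reference is ambiguous

Fix: Qualify the column with its table alias (c.name)

Corrected query:
SELECT c.name, p.name FROM departments p JOIN staff c ON c.dept_id = p.id

Result:
name  | name       
------+------------
Grace | Engineering
Carol | Marketing  
Frank | Engineering
Bob   | Engineering
Frank | Engineering
Iris  | Marketing  
Bob   | Engineering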